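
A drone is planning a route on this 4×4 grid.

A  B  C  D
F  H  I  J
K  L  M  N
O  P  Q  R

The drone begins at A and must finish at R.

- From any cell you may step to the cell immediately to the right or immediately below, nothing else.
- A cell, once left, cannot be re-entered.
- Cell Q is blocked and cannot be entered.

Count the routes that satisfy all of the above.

10

A right/down-only route from A to R makes exactly 3 down-moves and 3 right-moves in some order.
With no other constraints that would be C(6,3) = 20 routes.
Subtract routes through each blocked cell (inclusion–exclusion for overlaps): − through Q: 10 → 10.
That gives 10 routes.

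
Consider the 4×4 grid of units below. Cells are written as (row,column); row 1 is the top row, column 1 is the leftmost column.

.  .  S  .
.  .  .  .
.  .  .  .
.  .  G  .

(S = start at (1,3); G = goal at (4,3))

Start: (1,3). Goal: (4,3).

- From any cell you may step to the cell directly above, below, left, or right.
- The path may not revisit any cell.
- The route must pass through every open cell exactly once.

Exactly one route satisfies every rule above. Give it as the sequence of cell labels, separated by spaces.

(1,3) (1,4) (2,4) (2,3) (2,2) (1,2) (1,1) (2,1) (3,1) (4,1) (4,2) (3,2) (3,3) (3,4) (4,4) (4,3)

Need to visit all 16 open cells exactly once, starting at (1,3) and ending at (4,3).
Cell (1,4) has only two open neighbours ((2,4) and (1,3)), so the path must pass straight through it: one of those is the cell it's entered from and the other is where it exits.
Route from (1,3): right to (1,4), down to (2,4), 2× left (reaching (2,2)), up to (1,2), left to (1,1), 3× down (reaching (4,1)), right to (4,2), up to (3,2), 2× right (reaching (3,4)), down to (4,4), left to (4,3) — 15 moves in all.
Check: all 16 open cells covered.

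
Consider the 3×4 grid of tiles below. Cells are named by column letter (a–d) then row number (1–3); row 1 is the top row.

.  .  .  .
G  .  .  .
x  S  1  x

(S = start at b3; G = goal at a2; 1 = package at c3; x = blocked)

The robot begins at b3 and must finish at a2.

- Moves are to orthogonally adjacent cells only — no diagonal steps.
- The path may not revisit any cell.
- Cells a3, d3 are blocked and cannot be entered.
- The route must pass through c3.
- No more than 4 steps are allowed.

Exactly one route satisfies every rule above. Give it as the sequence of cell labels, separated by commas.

b3, c3, c2, b2, a2

The budget equals the shortest possible length, so every move has to be on a shortest route through the required cells.
Route from b3: right 1 to c3, up 1 to c2, left 2 to a2 — 4 moves in all.
Check: all required cells visited; 4 ≤ 4 moves.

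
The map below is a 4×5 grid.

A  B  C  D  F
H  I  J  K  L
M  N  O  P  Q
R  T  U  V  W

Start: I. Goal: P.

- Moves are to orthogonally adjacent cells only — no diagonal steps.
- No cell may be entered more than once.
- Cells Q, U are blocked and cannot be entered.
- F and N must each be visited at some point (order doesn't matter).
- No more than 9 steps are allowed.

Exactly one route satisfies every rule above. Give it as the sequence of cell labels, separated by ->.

I -> N -> O -> J -> C -> D -> F -> L -> K -> P

The 9-move cap with required stops at F, N leaves no slack for detours.
Route from I: down 1 to N, right 1 to O, up 2 to C, right 2 to F, down 1 to L, left 1 to K, down 1 to P — 9 moves in all.
Check: all required cells visited; 9 ≤ 9 moves.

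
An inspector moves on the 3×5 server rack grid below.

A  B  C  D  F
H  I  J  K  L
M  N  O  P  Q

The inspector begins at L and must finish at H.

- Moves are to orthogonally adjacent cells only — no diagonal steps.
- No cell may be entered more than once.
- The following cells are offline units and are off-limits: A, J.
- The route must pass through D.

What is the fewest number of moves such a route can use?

Any route passes through D somewhere between L and H. Summing Manhattan distances along the two legs (L → D → H) gives a lower bound of 2 + 4 = 6 moves.
A route of 6 moves achieves this: L → F → D → C → B → I → H.
Since 6 matches the lower bound, it is optimal.

6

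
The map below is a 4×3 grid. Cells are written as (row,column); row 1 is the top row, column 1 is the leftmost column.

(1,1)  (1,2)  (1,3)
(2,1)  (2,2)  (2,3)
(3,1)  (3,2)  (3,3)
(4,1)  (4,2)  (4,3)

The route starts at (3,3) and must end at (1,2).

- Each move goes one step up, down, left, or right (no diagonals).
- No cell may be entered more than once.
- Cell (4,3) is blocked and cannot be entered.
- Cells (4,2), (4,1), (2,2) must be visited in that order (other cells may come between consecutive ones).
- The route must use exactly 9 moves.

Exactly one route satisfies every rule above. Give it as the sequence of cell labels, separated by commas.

The waypoints must appear in the order (4,2), (4,1), (2,2), with no cell reused.
Route from (3,3): left 1 to (3,2), down 1 to (4,2), left 1 to (4,1), up 2 to (2,1), right 2 to (2,3), up 1 to (1,3), left 1 to (1,2) — 9 moves in all.
Check: order respected ((4,2) at step 2, (4,1) at step 3, (2,2) at step 6); 9 moves as required.

(3,3), (3,2), (4,2), (4,1), (3,1), (2,1), (2,2), (2,3), (1,3), (1,2)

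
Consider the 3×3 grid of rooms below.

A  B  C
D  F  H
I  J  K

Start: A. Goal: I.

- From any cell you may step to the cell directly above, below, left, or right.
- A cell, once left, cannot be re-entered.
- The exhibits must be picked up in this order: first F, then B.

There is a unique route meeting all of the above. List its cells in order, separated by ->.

The waypoints must appear in the order F, B, with no cell reused.
Route from A: down to D, right to F, up to B, right to C, 2× down (reaching K), 2× left (reaching I) — 8 moves in all.
Check: order respected (F at step 2, B at step 3).

A -> D -> F -> B -> C -> H -> K -> J -> I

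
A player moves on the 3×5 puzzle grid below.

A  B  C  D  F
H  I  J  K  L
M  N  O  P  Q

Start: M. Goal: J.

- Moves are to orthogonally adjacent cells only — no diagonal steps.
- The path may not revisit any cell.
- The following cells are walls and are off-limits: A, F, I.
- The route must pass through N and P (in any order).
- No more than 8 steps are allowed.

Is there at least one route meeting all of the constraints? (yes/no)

One route that works: M → N → O → P → K → J.

yes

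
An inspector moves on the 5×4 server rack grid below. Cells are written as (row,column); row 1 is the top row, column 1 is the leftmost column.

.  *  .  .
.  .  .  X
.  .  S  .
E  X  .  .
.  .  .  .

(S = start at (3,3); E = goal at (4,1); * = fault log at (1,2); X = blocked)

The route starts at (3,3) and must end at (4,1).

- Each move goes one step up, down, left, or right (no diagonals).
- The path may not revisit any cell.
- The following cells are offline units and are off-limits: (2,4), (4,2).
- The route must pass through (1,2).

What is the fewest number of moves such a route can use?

7

Any route passes through (1,2) somewhere between (3,3) and (4,1). Summing Manhattan distances along the two legs ((3,3) → (1,2) → (4,1)) gives a lower bound of 3 + 4 = 7 moves.
A route of 7 moves achieves this: (3,3) → (2,3) → (1,3) → (1,2) → (2,2) → (3,2) → (3,1) → (4,1).
Since 7 matches the lower bound, it is optimal.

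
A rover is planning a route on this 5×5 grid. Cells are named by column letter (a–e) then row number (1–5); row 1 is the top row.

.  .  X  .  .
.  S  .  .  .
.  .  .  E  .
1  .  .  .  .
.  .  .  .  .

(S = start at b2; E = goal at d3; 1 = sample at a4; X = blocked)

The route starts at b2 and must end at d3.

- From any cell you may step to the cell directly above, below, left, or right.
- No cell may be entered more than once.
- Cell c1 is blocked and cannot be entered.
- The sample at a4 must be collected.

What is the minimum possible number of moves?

Any route passes through a4 somewhere between b2 and d3. Summing Manhattan distances along the two legs (b2 → a4 → d3) gives a lower bound of 3 + 4 = 7 moves.
A route of 7 moves achieves this: b2 → b3 → a3 → a4 → b4 → c4 → c3 → d3.
Since 7 matches the lower bound, it is optimal.

7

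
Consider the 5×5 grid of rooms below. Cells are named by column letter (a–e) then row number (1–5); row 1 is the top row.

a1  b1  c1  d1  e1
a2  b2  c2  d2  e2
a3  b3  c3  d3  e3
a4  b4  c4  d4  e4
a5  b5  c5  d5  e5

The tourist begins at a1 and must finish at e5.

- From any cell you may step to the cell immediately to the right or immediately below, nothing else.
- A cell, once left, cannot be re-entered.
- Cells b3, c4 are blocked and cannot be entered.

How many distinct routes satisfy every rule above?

28

A right/down-only route from a1 to e5 makes exactly 4 down-moves and 4 right-moves in some order.
With no other constraints that would be C(8,4) = 70 routes.
Subtract routes through each blocked cell (inclusion–exclusion for overlaps): − through b3: 30 − through c4: 30 + through b3&c4: 18 → 28.
That gives 28 routes.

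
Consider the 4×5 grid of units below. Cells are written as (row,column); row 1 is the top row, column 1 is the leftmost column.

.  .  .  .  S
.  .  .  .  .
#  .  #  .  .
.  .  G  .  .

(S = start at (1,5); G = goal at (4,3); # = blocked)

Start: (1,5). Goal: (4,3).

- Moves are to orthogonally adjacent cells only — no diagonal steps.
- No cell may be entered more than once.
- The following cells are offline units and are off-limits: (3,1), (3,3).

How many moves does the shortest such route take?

5

The Manhattan distance from (1,5) to (4,3) is |1−4| + |5−3| = 5, so at least 5 moves are needed.
A route of 5 moves achieves this: (1,5) → (2,5) → (3,5) → (4,5) → (4,4) → (4,3).
Since 5 matches the lower bound, it is optimal.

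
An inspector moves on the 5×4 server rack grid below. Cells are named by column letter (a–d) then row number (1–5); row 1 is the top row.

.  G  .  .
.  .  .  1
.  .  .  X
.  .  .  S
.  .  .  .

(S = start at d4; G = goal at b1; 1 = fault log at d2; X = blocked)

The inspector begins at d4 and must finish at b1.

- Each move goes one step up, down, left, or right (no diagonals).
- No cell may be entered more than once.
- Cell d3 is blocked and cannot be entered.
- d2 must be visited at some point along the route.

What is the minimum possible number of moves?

Any route passes through d2 somewhere between d4 and b1. Summing Manhattan distances along the two legs (d4 → d2 → b1) gives a lower bound of 2 + 3 = 5 moves.
That bound ignores the blocked cells. Measuring each leg by the fewest moves that actually steer around them (d4→d2: 4; d2→b1: 3) raises the lower bound to 7.
A route of 7 moves exists: d4 → c4 → c3 → c2 → d2 → d1 → c1 → b1.
Since 7 matches that lower bound, it is optimal.

7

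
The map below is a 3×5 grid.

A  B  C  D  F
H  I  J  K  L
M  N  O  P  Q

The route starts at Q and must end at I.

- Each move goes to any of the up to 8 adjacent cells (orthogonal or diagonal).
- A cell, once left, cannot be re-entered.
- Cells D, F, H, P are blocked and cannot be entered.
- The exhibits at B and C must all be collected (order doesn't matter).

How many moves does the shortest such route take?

Any route passes through B and C in some order between Q and I. Summing Chebyshev distances along each leg and taking the cheapest ordering (Q → C → B → I) gives a lower bound of 2 + 1 + 1 = 4 moves.
A route of 4 moves achieves this: Q → K → C → B → I.
Since 4 matches the lower bound, it is optimal.

4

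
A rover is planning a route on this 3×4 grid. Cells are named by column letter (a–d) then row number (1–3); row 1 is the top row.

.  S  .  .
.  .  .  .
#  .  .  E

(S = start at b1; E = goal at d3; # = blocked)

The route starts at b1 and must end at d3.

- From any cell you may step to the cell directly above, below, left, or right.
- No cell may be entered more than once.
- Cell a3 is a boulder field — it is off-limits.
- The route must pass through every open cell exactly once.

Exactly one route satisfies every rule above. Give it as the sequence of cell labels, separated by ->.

Need to visit all 11 open cells exactly once, starting at b1 and ending at d3.
Route from b1: left to a1, down to a2, right to b2, down to b3, right to c3, 2× up (reaching c1), right to d1, 2× down (reaching d3) — 10 moves in all.
Check: all 11 open cells covered.

b1 -> a1 -> a2 -> b2 -> b3 -> c3 -> c2 -> c1 -> d1 -> d2 -> d3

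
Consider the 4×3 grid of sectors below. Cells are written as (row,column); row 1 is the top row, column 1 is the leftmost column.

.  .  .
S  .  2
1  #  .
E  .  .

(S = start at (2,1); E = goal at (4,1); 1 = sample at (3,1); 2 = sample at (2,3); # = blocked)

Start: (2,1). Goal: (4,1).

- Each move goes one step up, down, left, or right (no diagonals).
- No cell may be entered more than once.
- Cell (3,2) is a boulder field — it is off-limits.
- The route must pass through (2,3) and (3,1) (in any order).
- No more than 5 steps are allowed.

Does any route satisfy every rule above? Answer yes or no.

Even ignoring the no-revisit rule, getting from (2,1) to (4,1), taking the cheapest ordering (2,1) → (2,3) → (3,1) → (4,1) needs at least 2 + 3 + 1 = 6 moves (Manhattan distance per leg), which exceeds the 5-move limit.

no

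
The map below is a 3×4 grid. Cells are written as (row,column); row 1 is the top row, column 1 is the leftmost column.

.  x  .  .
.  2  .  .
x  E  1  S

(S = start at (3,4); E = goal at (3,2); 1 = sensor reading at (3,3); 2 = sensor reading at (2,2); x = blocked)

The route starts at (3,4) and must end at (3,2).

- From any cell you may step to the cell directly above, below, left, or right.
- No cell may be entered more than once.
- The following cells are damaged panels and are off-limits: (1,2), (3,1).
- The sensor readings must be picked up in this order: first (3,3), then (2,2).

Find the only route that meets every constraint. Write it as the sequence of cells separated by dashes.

(3,4) - (3,3) - (2,3) - (2,2) - (3,2)

The waypoints must appear in the order (3,3), (2,2), with no cell reused.
Route from (3,4): left to (3,3), up to (2,3), left to (2,2), down to (3,2) — 4 moves in all.
Check: order respected (1 at step 1, 2 at step 3).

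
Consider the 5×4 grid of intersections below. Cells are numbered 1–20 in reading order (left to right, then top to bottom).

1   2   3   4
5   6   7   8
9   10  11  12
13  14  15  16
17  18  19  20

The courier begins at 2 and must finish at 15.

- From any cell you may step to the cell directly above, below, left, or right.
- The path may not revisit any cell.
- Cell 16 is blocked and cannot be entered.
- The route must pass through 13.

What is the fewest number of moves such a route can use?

6

Any route passes through 13 somewhere between 2 and 15. Summing Manhattan distances along the two legs (2 → 13 → 15) gives a lower bound of 4 + 2 = 6 moves.
A route of 6 moves achieves this: 2 → 6 → 10 → 9 → 13 → 14 → 15.
Since 6 matches the lower bound, it is optimal.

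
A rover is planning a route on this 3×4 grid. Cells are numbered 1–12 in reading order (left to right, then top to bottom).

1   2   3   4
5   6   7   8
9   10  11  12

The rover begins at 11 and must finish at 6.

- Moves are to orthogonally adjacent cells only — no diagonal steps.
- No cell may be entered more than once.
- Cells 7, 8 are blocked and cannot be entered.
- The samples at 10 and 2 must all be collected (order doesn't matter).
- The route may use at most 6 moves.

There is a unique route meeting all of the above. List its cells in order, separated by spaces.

11 10 9 5 1 2 6

The budget equals the shortest possible length, so every move has to be on a shortest route through the required cells.
Route from 11: 2× left (reaching 9), 2× up (reaching 1), right to 2, down to 6 — 6 moves in all.
Check: all required cells visited; 6 ≤ 6 moves.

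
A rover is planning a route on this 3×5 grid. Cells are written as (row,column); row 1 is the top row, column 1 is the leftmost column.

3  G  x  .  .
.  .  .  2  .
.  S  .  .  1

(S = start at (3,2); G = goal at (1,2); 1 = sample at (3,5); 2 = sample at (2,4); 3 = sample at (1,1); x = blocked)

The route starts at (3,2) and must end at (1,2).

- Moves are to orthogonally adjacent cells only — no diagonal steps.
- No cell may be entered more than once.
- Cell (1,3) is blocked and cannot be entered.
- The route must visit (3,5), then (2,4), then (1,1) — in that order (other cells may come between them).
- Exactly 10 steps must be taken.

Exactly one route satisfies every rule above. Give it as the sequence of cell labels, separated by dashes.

The waypoints must appear in the order (3,5), (2,4), (1,1), with no cell reused.
Route from (3,2): right 3 to (3,5), up 1 to (2,5), left 4 to (2,1), up 1 to (1,1), right 1 to (1,2) — 10 moves in all.
Check: order respected (1 at step 3, 2 at step 5, 3 at step 9); 10 moves as required.

(3,2) - (3,3) - (3,4) - (3,5) - (2,5) - (2,4) - (2,3) - (2,2) - (2,1) - (1,1) - (1,2)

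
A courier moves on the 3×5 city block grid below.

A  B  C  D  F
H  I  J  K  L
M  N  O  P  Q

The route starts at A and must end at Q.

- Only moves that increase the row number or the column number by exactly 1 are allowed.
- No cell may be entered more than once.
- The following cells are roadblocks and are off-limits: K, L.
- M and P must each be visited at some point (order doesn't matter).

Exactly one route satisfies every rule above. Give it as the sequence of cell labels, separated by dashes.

Moves only go right or down, so the column and row indices never decrease.
Route from A: down 2 to M, right 4 to Q — 6 moves in all.
Check: all required cells visited.

A - H - M - N - O - P - Q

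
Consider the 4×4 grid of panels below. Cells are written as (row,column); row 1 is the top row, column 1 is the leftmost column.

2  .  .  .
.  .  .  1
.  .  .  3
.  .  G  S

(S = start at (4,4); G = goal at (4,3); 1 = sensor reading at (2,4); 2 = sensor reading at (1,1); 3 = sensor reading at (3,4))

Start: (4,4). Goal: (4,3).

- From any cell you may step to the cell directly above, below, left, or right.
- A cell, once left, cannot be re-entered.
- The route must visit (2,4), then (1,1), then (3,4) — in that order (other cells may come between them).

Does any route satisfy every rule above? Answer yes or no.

no

Ignoring the required order, 34 revisit-free routes from (4,4) to (4,3) pass through all of (2,4), (1,1), and (3,4); the waypoint orders that occur are (3,4) → (2,4) → (1,1) (34) — never (2,4) → (1,1) → (3,4).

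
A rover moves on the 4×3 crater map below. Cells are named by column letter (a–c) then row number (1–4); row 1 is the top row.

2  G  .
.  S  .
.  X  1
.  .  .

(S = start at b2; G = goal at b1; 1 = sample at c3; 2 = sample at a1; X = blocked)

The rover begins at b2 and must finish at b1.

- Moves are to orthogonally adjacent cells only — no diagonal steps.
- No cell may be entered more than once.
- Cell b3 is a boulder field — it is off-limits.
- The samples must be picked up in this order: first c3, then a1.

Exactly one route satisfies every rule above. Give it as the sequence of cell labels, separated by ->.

The waypoints must appear in the order c3, a1, with no cell reused.
Route from b2: right to c2, 2× down (reaching c4), 2× left (reaching a4), 3× up (reaching a1), right to b1 — 9 moves in all.
Check: order respected (1 at step 2, 2 at step 8).

b2 -> c2 -> c3 -> c4 -> b4 -> a4 -> a3 -> a2 -> a1 -> b1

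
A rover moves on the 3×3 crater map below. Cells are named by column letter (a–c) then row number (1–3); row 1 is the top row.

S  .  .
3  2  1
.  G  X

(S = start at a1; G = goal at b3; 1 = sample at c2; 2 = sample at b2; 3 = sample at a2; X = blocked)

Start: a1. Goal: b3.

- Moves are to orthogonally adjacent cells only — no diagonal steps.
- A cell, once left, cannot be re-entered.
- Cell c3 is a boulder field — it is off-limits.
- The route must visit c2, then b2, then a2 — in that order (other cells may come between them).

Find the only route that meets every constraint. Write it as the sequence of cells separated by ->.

a1 -> b1 -> c1 -> c2 -> b2 -> a2 -> a3 -> b3

The waypoints must appear in the order c2, b2, a2, with no cell reused.
Route from a1: right 2 to c1, down 1 to c2, left 2 to a2, down 1 to a3, right 1 to b3 — 7 moves in all.
Check: order respected (1 at step 3, 2 at step 4, 3 at step 5).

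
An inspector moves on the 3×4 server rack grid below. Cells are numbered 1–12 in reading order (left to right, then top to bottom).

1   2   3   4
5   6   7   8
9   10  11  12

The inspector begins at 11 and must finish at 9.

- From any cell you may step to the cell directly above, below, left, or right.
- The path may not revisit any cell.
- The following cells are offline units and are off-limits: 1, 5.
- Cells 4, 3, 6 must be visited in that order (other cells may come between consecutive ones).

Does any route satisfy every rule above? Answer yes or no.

One route that works: 11 → 7 → 8 → 4 → 3 → 2 → 6 → 10 → 9.

yes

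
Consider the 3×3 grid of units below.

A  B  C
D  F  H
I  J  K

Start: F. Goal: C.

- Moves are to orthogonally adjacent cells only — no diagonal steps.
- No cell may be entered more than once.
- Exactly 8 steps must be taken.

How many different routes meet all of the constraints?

Need simple routes of exactly 8 moves from F to C (Manhattan distance 2, so 3 moves are spent on a detour and 3 undoing it).
Enumerating: F B A D I J K H C | F H K J I D A B C.
That gives 2 routes.

2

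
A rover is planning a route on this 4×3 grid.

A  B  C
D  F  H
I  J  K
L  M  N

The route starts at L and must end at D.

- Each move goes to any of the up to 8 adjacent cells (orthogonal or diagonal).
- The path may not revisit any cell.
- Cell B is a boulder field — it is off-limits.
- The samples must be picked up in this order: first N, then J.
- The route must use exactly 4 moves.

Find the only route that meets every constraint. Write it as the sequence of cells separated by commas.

L, M, N, J, D

The waypoints must appear in the order N, J, with no cell reused.
Route from L: right 2 to N, up-left 2 to D — 4 moves in all.
Check: order respected (N at step 2, J at step 3); 4 moves as required.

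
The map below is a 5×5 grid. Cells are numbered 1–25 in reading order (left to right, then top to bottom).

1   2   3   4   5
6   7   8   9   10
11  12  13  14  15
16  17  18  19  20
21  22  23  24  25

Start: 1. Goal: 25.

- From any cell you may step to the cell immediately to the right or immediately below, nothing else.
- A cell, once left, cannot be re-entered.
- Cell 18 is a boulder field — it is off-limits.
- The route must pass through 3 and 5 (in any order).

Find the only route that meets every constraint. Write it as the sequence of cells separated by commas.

1, 2, 3, 4, 5, 10, 15, 20, 25

Moves only go right or down, so the column and row indices never decrease.
Route from 1: 4× right (reaching 5), 4× down (reaching 25) — 8 moves in all.
Check: all required cells visited.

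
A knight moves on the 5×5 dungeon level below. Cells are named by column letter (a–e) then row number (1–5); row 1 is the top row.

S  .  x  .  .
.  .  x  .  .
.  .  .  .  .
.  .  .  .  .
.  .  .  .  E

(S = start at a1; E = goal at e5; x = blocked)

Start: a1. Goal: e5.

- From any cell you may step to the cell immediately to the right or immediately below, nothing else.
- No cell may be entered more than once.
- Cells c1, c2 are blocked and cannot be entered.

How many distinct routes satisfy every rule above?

A right/down-only route from a1 to e5 makes exactly 4 down-moves and 4 right-moves in some order.
With no other constraints that would be C(8,4) = 70 routes.
Subtract routes through each blocked cell (inclusion–exclusion for overlaps): − through c1: 15 − through c2: 30 + through c1&c2: 10 → 35.
That gives 35 routes.

35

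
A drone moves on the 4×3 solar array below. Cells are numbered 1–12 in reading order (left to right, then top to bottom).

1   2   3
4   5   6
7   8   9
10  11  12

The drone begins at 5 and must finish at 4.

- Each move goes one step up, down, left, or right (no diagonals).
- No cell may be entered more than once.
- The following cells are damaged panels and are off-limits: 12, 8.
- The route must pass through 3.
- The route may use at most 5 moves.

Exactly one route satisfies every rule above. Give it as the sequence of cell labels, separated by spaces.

5 6 3 2 1 4

The budget equals the shortest possible length, so every move has to be on a shortest route through the required cells.
Route from 5: right 1 to 6, up 1 to 3, left 2 to 1, down 1 to 4 — 5 moves in all.
Check: all required cells visited; 5 ≤ 5 moves.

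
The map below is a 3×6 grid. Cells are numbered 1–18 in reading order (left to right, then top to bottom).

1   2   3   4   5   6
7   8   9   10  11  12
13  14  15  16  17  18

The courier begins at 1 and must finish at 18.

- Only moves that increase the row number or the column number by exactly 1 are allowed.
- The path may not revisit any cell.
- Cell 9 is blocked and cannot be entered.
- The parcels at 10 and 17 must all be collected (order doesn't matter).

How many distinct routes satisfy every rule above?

2

A right/down-only route from 1 to 18 makes exactly 2 down-moves and 5 right-moves in some order.
With no other constraints that would be C(7,2) = 21 routes.
A monotone route can only reach the required cells in the order 10, 17, so split there and multiply the segment counts (each segment already excludes blocked cells): 1→10: 1; 10→17: 2; 17→18: 1; product = 2.
That gives 2 routes.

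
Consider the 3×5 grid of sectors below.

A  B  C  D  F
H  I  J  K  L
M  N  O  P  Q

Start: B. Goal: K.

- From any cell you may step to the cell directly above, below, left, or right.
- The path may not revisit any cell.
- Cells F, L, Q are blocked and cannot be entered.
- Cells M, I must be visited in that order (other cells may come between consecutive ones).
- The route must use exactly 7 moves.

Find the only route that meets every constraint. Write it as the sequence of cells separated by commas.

B, A, H, M, N, I, J, K

The waypoints must appear in the order M, I, with no cell reused.
Route from B: left 1 to A, down 2 to M, right 1 to N, up 1 to I, right 2 to K — 7 moves in all.
Check: order respected (M at step 3, I at step 5); 7 moves as required.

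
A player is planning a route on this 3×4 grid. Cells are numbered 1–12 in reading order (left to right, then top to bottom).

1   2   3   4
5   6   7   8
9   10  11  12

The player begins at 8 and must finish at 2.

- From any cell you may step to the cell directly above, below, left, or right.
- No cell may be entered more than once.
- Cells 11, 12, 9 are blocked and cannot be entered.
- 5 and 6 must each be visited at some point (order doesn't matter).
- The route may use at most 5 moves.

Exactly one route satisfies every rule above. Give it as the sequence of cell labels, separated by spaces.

The 5-move cap with required stops at 5, 6 leaves no slack for detours.
Route from 8: 3× left (reaching 5), up to 1, right to 2 — 5 moves in all.
Check: all required cells visited; 5 ≤ 5 moves.

8 7 6 5 1 2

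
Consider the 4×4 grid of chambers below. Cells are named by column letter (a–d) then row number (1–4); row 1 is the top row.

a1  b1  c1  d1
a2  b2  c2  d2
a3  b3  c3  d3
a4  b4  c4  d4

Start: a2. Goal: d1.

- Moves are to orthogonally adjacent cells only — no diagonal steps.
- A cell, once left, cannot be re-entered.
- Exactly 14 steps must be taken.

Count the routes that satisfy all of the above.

13

Need simple routes of exactly 14 moves from a2 to d1 (Manhattan distance 4, so 5 moves are spent on a detour and 5 undoing it).
Branch systematically from the start, pruning whenever the remaining move budget drops below the Manhattan distance to d1 or differs from it in parity. Grouping the completions by first move — via a1: 8; via a3: 4; via b2: 1 — and summing: 8 + 4 + 1 = 13.
That gives 13 routes.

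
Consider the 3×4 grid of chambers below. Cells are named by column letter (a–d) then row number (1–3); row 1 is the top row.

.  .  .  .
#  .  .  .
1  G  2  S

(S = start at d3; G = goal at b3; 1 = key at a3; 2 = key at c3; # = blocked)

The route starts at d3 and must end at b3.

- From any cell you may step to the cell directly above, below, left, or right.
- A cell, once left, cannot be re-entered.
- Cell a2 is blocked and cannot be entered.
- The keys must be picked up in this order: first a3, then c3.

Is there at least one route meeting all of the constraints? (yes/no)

no

a3 must be visited but has only one open neighbour (b3), and it is neither the start nor the goal — the route would have to enter and leave through b3, re-entering it.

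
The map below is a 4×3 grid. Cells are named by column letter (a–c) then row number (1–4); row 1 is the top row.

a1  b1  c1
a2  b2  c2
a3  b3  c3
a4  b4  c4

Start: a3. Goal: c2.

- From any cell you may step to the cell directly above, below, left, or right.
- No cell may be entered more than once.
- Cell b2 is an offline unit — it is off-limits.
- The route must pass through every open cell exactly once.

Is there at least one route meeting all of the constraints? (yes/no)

no

Colour the cells like a checkerboard: each orthogonal step flips colour, so a Hamiltonian route alternates colours. Here there are 5 cells of one colour and 6 of the other, with start on the opposite colour to the goal — the counts and endpoints can't be arranged into an alternating sequence of length 11, so no Hamiltonian route exists.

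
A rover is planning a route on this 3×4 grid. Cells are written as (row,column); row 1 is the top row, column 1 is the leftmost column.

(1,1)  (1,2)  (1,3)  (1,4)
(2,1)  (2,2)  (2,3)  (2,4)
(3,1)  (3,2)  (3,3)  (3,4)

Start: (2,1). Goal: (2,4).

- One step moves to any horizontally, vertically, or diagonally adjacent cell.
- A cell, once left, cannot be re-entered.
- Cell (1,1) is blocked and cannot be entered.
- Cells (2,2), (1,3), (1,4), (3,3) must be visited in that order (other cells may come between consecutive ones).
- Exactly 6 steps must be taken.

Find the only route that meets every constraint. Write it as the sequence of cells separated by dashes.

The waypoints must appear in the order (2,2), (1,3), (1,4), (3,3), with no cell reused.
Route from (2,1): right 1 to (2,2), up-right 1 to (1,3), right 1 to (1,4), down-left 1 to (2,3), down 1 to (3,3), up-right 1 to (2,4) — 6 moves in all.
Check: order respected ((2,2) at step 1, (1,3) at step 2, (1,4) at step 3, (3,3) at step 5); 6 moves as required.

(2,1) - (2,2) - (1,3) - (1,4) - (2,3) - (3,3) - (2,4)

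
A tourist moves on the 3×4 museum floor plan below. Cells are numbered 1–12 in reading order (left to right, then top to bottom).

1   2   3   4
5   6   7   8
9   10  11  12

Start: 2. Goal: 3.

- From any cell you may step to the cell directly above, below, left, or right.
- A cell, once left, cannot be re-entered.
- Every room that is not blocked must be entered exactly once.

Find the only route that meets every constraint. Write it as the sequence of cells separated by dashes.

2 - 1 - 5 - 9 - 10 - 6 - 7 - 11 - 12 - 8 - 4 - 3

Need to visit all 12 open cells exactly once, starting at 2 and ending at 3.
Route from 2: left to 1, 2× down (reaching 9), right to 10, up to 6, right to 7, down to 11, right to 12, 2× up (reaching 4), left to 3 — 11 moves in all.
Check: all 12 open cells covered.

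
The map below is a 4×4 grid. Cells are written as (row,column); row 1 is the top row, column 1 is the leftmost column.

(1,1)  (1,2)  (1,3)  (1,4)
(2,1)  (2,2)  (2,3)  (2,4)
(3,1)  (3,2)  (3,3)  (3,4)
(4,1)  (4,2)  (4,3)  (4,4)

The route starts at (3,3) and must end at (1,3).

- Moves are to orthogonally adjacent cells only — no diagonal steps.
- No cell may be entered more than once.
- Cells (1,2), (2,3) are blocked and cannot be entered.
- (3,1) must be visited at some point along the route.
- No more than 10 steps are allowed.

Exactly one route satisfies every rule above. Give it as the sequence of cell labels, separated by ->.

(3,3) -> (3,2) -> (3,1) -> (4,1) -> (4,2) -> (4,3) -> (4,4) -> (3,4) -> (2,4) -> (1,4) -> (1,3)

The budget equals the shortest possible length, so every move has to be on a shortest route through the required cells.
Route from (3,3): 2× left (reaching (3,1)), down to (4,1), 3× right (reaching (4,4)), 3× up (reaching (1,4)), left to (1,3) — 10 moves in all.
Check: all required cells visited; 10 ≤ 10 moves.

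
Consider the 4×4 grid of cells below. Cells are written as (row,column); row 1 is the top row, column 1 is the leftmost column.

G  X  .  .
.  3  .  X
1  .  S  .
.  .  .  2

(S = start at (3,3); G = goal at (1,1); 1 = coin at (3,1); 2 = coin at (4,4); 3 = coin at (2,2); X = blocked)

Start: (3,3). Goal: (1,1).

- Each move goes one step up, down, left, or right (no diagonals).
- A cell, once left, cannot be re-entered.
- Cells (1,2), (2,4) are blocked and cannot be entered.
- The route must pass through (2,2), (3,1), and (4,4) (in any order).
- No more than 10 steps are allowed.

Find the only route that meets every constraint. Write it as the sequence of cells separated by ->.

(3,3) -> (3,4) -> (4,4) -> (4,3) -> (4,2) -> (4,1) -> (3,1) -> (3,2) -> (2,2) -> (2,1) -> (1,1)

The budget equals the shortest possible length, so every move has to be on a shortest route through the required cells.
Route from (3,3): right 1 to (3,4), down 1 to (4,4), left 3 to (4,1), up 1 to (3,1), right 1 to (3,2), up 1 to (2,2), left 1 to (2,1), up 1 to (1,1) — 10 moves in all.
Check: all required cells visited; 10 ≤ 10 moves.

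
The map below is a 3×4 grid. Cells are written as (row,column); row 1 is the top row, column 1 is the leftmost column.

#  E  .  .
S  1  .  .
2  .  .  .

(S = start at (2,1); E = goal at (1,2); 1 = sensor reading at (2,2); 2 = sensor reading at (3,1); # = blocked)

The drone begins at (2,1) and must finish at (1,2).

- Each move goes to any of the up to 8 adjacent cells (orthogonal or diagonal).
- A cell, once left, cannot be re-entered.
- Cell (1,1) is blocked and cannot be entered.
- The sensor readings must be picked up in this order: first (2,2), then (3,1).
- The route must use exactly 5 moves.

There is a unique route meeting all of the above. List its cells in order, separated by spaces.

(2,1) (2,2) (3,1) (3,2) (2,3) (1,2)

The waypoints must appear in the order (2,2), (3,1), with no cell reused.
Route from (2,1): right 1 to (2,2), down-left 1 to (3,1), right 1 to (3,2), up-right 1 to (2,3), up-left 1 to (1,2) — 5 moves in all.
Check: order respected (1 at step 1, 2 at step 2); 5 moves as required.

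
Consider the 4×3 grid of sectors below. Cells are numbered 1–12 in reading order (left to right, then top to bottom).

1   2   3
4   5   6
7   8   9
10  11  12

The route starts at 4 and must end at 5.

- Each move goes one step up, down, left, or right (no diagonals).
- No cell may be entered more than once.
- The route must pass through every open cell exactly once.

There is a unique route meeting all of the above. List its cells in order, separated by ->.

4 -> 1 -> 2 -> 3 -> 6 -> 9 -> 12 -> 11 -> 10 -> 7 -> 8 -> 5

Need to visit all 12 open cells exactly once, starting at 4 and ending at 5.
Cell 12 has only two open neighbours (9 and 11), so the path must pass straight through it: one of those is the cell it's entered from and the other is where it exits.
Route from 4: up 1 to 1, right 2 to 3, down 3 to 12, left 2 to 10, up 1 to 7, right 1 to 8, up 1 to 5 — 11 moves in all.
Check: all 12 open cells covered.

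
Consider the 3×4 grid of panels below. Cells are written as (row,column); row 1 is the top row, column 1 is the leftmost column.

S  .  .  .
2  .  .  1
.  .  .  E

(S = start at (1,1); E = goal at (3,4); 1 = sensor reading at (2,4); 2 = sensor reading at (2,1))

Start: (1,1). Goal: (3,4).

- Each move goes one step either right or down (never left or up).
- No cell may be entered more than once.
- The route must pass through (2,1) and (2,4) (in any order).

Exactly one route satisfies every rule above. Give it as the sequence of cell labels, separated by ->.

(1,1) -> (2,1) -> (2,2) -> (2,3) -> (2,4) -> (3,4)

Moves only go right or down, so the column and row indices never decrease.
Route from (1,1): down to (2,1), 3× right (reaching (2,4)), down to (3,4) — 5 moves in all.
Check: all required cells visited.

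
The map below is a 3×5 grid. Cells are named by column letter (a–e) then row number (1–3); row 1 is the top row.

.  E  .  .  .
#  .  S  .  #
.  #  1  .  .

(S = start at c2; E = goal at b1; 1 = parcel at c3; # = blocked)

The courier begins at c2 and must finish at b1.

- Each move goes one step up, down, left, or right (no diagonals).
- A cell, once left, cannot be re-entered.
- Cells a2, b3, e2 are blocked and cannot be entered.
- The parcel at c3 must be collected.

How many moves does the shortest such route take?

Any route passes through c3 somewhere between c2 and b1. Summing Manhattan distances along the two legs (c2 → c3 → b1) gives a lower bound of 1 + 3 = 4 moves.
The shortest route satisfying every rule uses 6 moves: c2 → c3 → d3 → d2 → d1 → c1 → b1.
The no-revisit rule (legs can't share cells) pushes the minimum above the 4-move bound; an exhaustive check rules out every length from 4 to 5, leaving 6 as the minimum.

6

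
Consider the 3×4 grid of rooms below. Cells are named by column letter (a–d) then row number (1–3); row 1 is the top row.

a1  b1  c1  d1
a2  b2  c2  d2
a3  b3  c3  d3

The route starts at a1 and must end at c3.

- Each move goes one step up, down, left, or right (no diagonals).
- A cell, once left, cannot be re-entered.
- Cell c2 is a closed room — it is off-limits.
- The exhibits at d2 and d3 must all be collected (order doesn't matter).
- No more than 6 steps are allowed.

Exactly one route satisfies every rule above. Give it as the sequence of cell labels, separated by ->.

a1 -> b1 -> c1 -> d1 -> d2 -> d3 -> c3

Any route must reach d2 and d3 and still end at c3 within 6 moves, so the order of the required stops is forced.
Route from a1: right 3 to d1, down 2 to d3, left 1 to c3 — 6 moves in all.
Check: all required cells visited; 6 ≤ 6 moves.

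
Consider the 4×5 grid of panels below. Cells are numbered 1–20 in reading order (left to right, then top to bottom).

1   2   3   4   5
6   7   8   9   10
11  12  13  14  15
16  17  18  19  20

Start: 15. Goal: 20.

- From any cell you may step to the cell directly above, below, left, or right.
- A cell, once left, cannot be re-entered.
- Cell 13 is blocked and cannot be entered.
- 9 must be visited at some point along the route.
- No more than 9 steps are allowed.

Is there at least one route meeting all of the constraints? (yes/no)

yes

One route that works: 15 → 10 → 9 → 14 → 19 → 20.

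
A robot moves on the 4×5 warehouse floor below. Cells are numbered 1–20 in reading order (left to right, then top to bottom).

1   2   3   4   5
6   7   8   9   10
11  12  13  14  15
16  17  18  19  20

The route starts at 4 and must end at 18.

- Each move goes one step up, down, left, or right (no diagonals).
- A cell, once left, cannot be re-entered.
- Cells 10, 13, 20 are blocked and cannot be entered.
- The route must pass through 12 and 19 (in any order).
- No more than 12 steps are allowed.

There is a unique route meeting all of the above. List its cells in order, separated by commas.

4, 3, 2, 1, 6, 11, 12, 7, 8, 9, 14, 19, 18

Any route must reach 12 and 19 and still end at 18 within 12 moves, so the order of the required stops is forced.
Route from 4: left 3 to 1, down 2 to 11, right 1 to 12, up 1 to 7, right 2 to 9, down 2 to 19, left 1 to 18 — 12 moves in all.
Check: all required cells visited; 12 ≤ 12 moves.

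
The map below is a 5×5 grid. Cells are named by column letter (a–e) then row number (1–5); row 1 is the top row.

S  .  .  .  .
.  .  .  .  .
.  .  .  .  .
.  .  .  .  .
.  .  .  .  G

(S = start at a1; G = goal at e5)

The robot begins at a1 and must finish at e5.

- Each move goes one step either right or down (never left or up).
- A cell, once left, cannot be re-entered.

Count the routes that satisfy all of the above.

70

A right/down-only route from a1 to e5 makes exactly 4 down-moves and 4 right-moves in some order.
With no other constraints that would be C(8,4) = 70 routes.
That gives 70 routes.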